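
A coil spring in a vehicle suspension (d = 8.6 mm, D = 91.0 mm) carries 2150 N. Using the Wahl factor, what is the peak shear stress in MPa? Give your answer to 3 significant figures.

Spring index C = D/d = 91.0/8.6 = 10.5814
K_W = (4C−1)/(4C−4) + 0.615/C = 41.326/38.326 + 0.0581 = 1.1364
τ₀ = 8FD/(πd³) = 8·2150·91.0/(π·8.6³) = 1.5652e+06/1998.2 = 783.29 MPa
τ_max = K·τ₀ = 1.1364 × 783.29 = 890.13 MPa

890 MPa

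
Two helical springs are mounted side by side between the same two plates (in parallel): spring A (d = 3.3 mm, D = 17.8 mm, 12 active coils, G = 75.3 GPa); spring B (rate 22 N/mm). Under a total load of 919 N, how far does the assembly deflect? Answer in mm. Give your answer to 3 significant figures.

k_A = Gd⁴/(8D³N_a) = (75.3×10³)(3.3⁴)/(8·17.8³·12) = 16.494 N/mm
Parallel: k_eq = 16.494 + 22 = 38.494 N/mm
δ = F/k_eq = 919/38.494 = 23.874 mm

23.9 mm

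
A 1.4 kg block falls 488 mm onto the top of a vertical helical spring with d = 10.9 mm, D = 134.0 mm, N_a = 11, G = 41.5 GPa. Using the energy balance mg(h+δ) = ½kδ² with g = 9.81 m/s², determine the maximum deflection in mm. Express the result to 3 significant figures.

74.7 mm

k = Gd⁴/(8D³N_a) = (41.5×10³)(10.9⁴)/(8·134.0³·11) = 2.7667 N/mm
W = mg = 1.4 × 9.81 = 13.734 N
½kδ² − Wδ − Wh = 0 → δ = (W + √(W² + 2kWh))/k
δ = (13.734 + √(188.62 + 37085.5))/2.7667 = (13.734 + 193.07)/2.7667 = 74.747 mm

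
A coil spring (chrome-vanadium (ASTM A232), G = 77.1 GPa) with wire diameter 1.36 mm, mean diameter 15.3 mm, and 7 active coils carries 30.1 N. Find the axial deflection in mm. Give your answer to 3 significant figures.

22.9 mm

k = Gd⁴/(8D³N_a) = (77.1×10³)(1.36⁴)/(8·15.3³·7) = 1.3151 N/mm
δ = F/k = 30.1 / 1.3151 = 22.889 mm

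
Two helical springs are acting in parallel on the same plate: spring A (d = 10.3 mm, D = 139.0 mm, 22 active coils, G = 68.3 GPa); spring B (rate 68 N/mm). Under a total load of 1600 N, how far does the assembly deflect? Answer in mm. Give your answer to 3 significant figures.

23.0 mm

k_A = Gd⁴/(8D³N_a) = (68.3×10³)(10.3⁴)/(8·139.0³·22) = 1.6263 N/mm
Parallel: k_eq = 1.6263 + 68 = 69.626 N/mm
δ = F/k_eq = 1600/69.626 = 22.98 mm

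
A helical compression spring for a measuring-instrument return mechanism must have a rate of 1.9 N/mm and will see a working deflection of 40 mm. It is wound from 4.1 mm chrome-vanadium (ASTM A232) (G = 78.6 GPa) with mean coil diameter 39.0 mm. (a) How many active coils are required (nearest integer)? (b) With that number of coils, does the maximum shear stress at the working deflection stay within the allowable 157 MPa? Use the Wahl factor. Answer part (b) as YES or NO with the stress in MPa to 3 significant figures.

(a) 25 coils; (b) YES, τ_max = 124 MPa

N_a = Gd⁴/(8D³k) = (78.6×10³)(4.1⁴)/(8·39.0³·1.9) = 24.63 → N_a = 25
Actual rate k = Gd⁴/(8D³·25) = 1.8721 N/mm
Working load F = kδ = 1.8721·40 = 74.885 N
C = 39.0/4.1 = 9.5122; K_W = (4C−1)/(4C−4)+0.615/C = 1.1528
τ_max = K_W·8FD/(πd³) = 1.1528·107.91 = 124.39 MPa
τ_max ≤ 157 MPa → acceptable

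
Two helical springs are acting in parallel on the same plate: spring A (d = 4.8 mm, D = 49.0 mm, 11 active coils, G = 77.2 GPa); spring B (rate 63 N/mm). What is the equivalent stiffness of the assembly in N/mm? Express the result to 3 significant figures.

67.0 N/mm

k_A = Gd⁴/(8D³N_a) = (77.2×10³)(4.8⁴)/(8·49.0³·11) = 3.9583 N/mm
Parallel: k_eq = 3.9583 + 63 = 66.958 N/mm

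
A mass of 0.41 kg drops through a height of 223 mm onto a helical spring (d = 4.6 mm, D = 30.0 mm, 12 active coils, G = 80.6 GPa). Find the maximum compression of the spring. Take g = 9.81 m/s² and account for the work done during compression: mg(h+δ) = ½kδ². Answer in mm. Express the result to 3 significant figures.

11.6 mm

k = Gd⁴/(8D³N_a) = (80.6×10³)(4.6⁴)/(8·30.0³·12) = 13.923 N/mm
W = mg = 0.41 × 9.81 = 4.0221 N
½kδ² − Wδ − Wh = 0 → δ = (W + √(W² + 2kWh))/k
δ = (4.0221 + √(16.177 + 24975.8))/13.923 = (4.0221 + 158.09)/13.923 = 11.643 mm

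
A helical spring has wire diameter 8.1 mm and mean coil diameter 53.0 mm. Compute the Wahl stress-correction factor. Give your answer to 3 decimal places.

C = D/d = 53.0/8.1 = 6.5432
K_W = (4C−1)/(4C−4) + 0.615/C = 25.173/22.173 + 0.0940 = 1.2293

1.229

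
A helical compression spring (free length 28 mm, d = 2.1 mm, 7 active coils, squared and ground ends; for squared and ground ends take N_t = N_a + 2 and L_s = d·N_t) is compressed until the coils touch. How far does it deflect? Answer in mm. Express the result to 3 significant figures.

N_t = 9; L_s = 2.1·9 = 18.9 mm
δ_solid = L₀ − L_s = 28 − 18.9 = 9.1 mm

9.10 mm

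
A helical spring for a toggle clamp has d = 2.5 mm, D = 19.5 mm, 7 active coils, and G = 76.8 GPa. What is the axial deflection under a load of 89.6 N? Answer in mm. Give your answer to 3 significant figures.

12.4 mm

k = Gd⁴/(8D³N_a) = (76.8×10³)(2.5⁴)/(8·19.5³·7) = 7.2249 N/mm
δ = F/k = 89.6 / 7.2249 = 12.402 mm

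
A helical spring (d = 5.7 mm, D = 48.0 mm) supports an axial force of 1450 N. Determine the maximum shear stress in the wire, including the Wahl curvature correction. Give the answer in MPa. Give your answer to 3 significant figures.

Spring index C = D/d = 48.0/5.7 = 8.4211
K_W = (4C−1)/(4C−4) + 0.615/C = 32.684/29.684 + 0.0730 = 1.1741
τ₀ = 8FD/(πd³) = 8·1450·48.0/(π·5.7³) = 556800/581.8 = 957.03 MPa
τ_max = K·τ₀ = 1.1741 × 957.03 = 1123.6 MPa

1120 MPa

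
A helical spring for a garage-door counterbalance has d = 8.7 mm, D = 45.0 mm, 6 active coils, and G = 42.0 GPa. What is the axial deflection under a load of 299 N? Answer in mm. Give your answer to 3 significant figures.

k = Gd⁴/(8D³N_a) = (42.0×10³)(8.7⁴)/(8·45.0³·6) = 55.011 N/mm
δ = F/k = 299 / 55.011 = 5.4353 mm

5.44 mm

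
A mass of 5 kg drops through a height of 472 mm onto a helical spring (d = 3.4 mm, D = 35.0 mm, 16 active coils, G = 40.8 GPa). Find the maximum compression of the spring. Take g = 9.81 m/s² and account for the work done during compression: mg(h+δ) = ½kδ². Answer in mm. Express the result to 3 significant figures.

k = Gd⁴/(8D³N_a) = (40.8×10³)(3.4⁴)/(8·35.0³·16) = 0.99349 N/mm
W = mg = 5 × 9.81 = 49.05 N
½kδ² − Wδ − Wh = 0 → δ = (W + √(W² + 2kWh))/k
δ = (49.05 + √(2405.9 + 46001.6))/0.99349 = (49.05 + 220.02)/0.99349 = 270.83 mm

271 mm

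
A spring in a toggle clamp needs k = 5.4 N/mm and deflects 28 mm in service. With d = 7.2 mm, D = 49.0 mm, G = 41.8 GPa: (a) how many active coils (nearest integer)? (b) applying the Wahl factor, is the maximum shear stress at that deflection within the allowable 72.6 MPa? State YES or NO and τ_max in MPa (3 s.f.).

(a) 22 coils; (b) YES, τ_max = 61.9 MPa

N_a = Gd⁴/(8D³k) = (41.8×10³)(7.2⁴)/(8·49.0³·5.4) = 22.1 → N_a = 22
Actual rate k = Gd⁴/(8D³·22) = 5.4251 N/mm
Working load F = kδ = 5.4251·28 = 151.9 N
C = 49.0/7.2 = 6.8056; K_W = (4C−1)/(4C−4)+0.615/C = 1.2196
τ_max = K_W·8FD/(πd³) = 1.2196·50.781 = 61.93 MPa
τ_max ≤ 72.6 MPa → acceptable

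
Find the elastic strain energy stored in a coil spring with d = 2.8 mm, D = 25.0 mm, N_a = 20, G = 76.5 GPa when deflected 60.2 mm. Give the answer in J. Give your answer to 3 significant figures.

k = Gd⁴/(8D³N_a) = (76.5×10³)(2.8⁴)/(8·25.0³·20) = 1.8808 N/mm
U = ½kδ² = 0.5 × 1.8808 × 60.2² = 3408.1 N·mm = 3.4081 J

3.41 J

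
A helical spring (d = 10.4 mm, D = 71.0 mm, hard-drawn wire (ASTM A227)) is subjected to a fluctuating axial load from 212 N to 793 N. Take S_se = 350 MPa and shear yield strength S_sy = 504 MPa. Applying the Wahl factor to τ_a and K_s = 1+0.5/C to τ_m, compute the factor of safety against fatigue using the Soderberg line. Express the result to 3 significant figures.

2.99

C = D/d = 71.0/10.4 = 6.8269; K_W = (4C−1)/(4C−4)+0.615/C = 1.2188; K_s = 1+0.5/C = 1.0732
F_a = (F_max−F_min)/2 = 290.5 N; F_m = (F_max+F_min)/2 = 502.5 N
τ_a = K_W·8F_aD/(πd³) = 1.2188 × 46.692 = 56.908 MPa
τ_m = K_s·8F_mD/(πd³) = 1.0732 × 80.767 = 86.682 MPa
Soderberg: 1/n_f = τ_a/S_se + τ_m/S_sy = 56.908/350 + 86.682/504 = 0.16260 + 0.17199 = 0.33458
n_f = 1/0.33458 = 2.989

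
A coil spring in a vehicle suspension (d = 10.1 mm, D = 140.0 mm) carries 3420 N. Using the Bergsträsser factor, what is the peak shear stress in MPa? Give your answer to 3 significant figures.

1300 MPa

Spring index C = D/d = 140.0/10.1 = 13.8614
K_B = (4C+2)/(4C−3) = 57.446/52.446 = 1.0953
τ₀ = 8FD/(πd³) = 8·3420·140.0/(π·10.1³) = 3.8304e+06/3236.8 = 1183.4 MPa
τ_max = K·τ₀ = 1.0953 × 1183.4 = 1296.2 MPa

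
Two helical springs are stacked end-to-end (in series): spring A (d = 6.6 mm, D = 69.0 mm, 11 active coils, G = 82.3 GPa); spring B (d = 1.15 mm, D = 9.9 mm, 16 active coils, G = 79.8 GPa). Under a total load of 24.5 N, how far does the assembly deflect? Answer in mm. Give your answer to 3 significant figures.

k_A = Gd⁴/(8D³N_a) = (82.3×10³)(6.6⁴)/(8·69.0³·11) = 5.4019 N/mm
k_B = Gd⁴/(8D³N_a) = (79.8×10³)(1.15⁴)/(8·9.9³·16) = 1.1238 N/mm
Series: 1/k_eq = 1/5.4019 + 1/1.1238 = 1.075; k_eq = 0.93025 N/mm
δ = F/k_eq = 24.5/0.93025 = 26.337 mm

26.3 mm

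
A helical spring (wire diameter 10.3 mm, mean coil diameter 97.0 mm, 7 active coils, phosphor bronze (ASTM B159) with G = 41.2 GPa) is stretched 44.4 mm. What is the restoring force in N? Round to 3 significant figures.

403 N

k = Gd⁴/(8D³N_a) = (41.2×10³)(10.3⁴)/(8·97.0³·7) = 9.0728 N/mm
F = k·δ = 9.0728 × 44.4 = 402.83 N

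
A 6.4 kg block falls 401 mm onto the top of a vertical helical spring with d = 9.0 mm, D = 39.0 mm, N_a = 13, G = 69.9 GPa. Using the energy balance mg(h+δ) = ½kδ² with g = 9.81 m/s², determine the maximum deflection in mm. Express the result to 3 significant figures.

26.9 mm

k = Gd⁴/(8D³N_a) = (69.9×10³)(9.0⁴)/(8·39.0³·13) = 74.34 N/mm
W = mg = 6.4 × 9.81 = 62.784 N
½kδ² − Wδ − Wh = 0 → δ = (W + √(W² + 2kWh))/k
δ = (62.784 + √(3941.8 + 3.7432e+06))/74.34 = (62.784 + 1935.8)/74.34 = 26.884 mm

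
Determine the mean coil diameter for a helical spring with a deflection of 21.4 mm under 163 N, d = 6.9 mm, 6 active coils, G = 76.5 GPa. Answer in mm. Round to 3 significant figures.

Required rate k = F/δ = 163/21.4 = 7.6168 N/mm
D = (Gd⁴/(8N_a·k))^(1/3) = (76.5×10³·6.9⁴/(8·6·7.6168))^(1/3)
  = (474289)^(1/3) = 77.9856 mm

78.0 mm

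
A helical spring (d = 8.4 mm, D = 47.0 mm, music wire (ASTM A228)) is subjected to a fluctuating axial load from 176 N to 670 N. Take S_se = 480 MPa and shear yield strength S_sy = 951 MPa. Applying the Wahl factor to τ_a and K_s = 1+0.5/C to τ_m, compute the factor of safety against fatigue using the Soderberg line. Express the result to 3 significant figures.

4.35

C = D/d = 47.0/8.4 = 5.5952; K_W = (4C−1)/(4C−4)+0.615/C = 1.2731; K_s = 1+0.5/C = 1.0894
F_a = (F_max−F_min)/2 = 247 N; F_m = (F_max+F_min)/2 = 423 N
τ_a = K_W·8F_aD/(πd³) = 1.2731 × 49.877 = 63.499 MPa
τ_m = K_s·8F_mD/(πd³) = 1.0894 × 85.416 = 93.049 MPa
Soderberg: 1/n_f = τ_a/S_se + τ_m/S_sy = 63.499/480 + 93.049/951 = 0.13229 + 0.09784 = 0.23013
n_f = 1/0.23013 = 4.345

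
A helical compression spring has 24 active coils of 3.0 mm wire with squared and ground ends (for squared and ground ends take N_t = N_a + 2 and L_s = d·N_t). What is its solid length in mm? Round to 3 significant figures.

squared and ground ends: N_t = N_a + 2 = 24 + 2 = 26
L_s = d·N_t = 3.0 × 26 = 78 mm

78.0 mm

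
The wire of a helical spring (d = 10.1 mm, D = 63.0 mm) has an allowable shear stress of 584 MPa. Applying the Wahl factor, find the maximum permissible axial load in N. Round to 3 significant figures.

C = D/d = 63.0/10.1 = 6.2376
K_W = (4C−1)/(4C−4) + 0.615/C = 23.950/20.950 + 0.0986 = 1.2418
τ_max = K·8FD/(πd³) → F_max = τ_allow·πd³/(8DK)
F_max = 584·π·10.1³/(8·63.0·1.2418) = 1.8903e+06/625.86 = 3020.3 N

3020 N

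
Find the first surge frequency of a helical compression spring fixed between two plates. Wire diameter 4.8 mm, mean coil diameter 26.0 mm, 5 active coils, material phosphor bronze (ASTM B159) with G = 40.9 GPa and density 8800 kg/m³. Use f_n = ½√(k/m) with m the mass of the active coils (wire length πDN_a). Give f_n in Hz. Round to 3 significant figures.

345 Hz

k = Gd⁴/(8D³N_a) = (40.9×10³)(4.8⁴)/(8·26.0³·5) = 30.882 N/mm = 30882 N/m
Wire length L = πDN_a = π·26.0·5 = 408.41 mm
m = ρ·(πd²/4)·L = 8800 × 18.096×10⁻⁶ m² × 0.40841 m = 0.065035 kg
f_n = ½√(k/m) = 0.5·√(30882/0.065035) = 0.5·√(4.7485e+05) = 344.55 Hz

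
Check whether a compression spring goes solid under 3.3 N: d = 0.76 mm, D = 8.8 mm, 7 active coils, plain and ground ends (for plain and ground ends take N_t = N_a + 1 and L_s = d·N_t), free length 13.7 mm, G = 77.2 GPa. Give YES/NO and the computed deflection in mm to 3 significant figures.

NO, δ = 4.89 mm

k = Gd⁴/(8D³N_a) = (77.2×10³)(0.76⁴)/(8·8.8³·7) = 0.67489 N/mm
N_t = 8; L_s = 0.76·8 = 6.08 mm; δ_solid = L₀ − L_s = 13.7 − 6.08 = 7.62 mm
δ = F/k = 3.3/0.67489 = 4.8897 mm
δ < δ_solid → spring does not go solid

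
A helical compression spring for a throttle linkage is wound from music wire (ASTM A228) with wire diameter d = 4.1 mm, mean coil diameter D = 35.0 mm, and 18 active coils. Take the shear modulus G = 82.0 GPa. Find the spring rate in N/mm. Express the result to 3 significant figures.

k = Gd⁴/(8D³N_a) = (82.0×10³ × 4.1⁴) / (8 × 35.0³ × 18)
  = 2.31712e+07 / 6.174e+06 = 3.753 N/mm

3.75 N/mm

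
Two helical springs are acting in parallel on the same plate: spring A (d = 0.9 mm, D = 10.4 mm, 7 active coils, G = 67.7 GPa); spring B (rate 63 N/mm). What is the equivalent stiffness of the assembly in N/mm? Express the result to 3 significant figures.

k_A = Gd⁴/(8D³N_a) = (67.7×10³)(0.9⁴)/(8·10.4³·7) = 0.70513 N/mm
Parallel: k_eq = 0.70513 + 63 = 63.705 N/mm

63.7 N/mm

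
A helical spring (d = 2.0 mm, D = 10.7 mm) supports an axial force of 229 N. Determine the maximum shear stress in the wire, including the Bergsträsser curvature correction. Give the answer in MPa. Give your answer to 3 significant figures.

992 MPa

Spring index C = D/d = 10.7/2.0 = 5.3500
K_B = (4C+2)/(4C−3) = 23.400/18.400 = 1.2717
τ₀ = 8FD/(πd³) = 8·229·10.7/(π·2.0³) = 19602.4/25.133 = 779.95 MPa
τ_max = K·τ₀ = 1.2717 × 779.95 = 991.9 MPa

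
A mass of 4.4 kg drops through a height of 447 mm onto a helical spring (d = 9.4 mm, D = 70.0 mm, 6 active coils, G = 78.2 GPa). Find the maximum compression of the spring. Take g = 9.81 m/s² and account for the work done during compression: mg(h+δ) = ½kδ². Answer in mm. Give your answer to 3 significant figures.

k = Gd⁴/(8D³N_a) = (78.2×10³)(9.4⁴)/(8·70.0³·6) = 37.084 N/mm
W = mg = 4.4 × 9.81 = 43.164 N
½kδ² − Wδ − Wh = 0 → δ = (W + √(W² + 2kWh))/k
δ = (43.164 + √(1863.1 + 1.43101e+06))/37.084 = (43.164 + 1197)/37.084 = 33.443 mm

33.4 mm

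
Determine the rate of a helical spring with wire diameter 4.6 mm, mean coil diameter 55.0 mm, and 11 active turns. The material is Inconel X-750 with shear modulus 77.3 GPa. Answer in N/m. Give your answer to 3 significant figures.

k = Gd⁴/(8D³N_a) = (77.3×10³ × 4.6⁴) / (8 × 55.0³ × 11)
  = 3.46107e+07 / 1.4641e+07 = 2.364 N/mm = 2364 N/m

2360 N/m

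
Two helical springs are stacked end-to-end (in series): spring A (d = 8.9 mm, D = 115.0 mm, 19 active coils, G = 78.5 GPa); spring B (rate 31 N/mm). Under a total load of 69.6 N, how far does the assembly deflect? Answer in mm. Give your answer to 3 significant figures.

34.9 mm

k_A = Gd⁴/(8D³N_a) = (78.5×10³)(8.9⁴)/(8·115.0³·19) = 2.1306 N/mm
Series: 1/k_eq = 1/2.1306 + 1/31 = 0.50162; k_eq = 1.9935 N/mm
δ = F/k_eq = 69.6/1.9935 = 34.913 mm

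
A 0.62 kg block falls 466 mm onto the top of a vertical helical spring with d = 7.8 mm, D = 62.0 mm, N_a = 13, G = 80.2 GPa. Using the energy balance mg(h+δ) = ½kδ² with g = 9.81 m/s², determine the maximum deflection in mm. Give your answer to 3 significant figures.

k = Gd⁴/(8D³N_a) = (80.2×10³)(7.8⁴)/(8·62.0³·13) = 11.977 N/mm
W = mg = 0.62 × 9.81 = 6.0822 N
½kδ² − Wδ − Wh = 0 → δ = (W + √(W² + 2kWh))/k
δ = (6.0822 + √(36.993 + 67892.4))/11.977 = (6.0822 + 260.63)/11.977 = 22.269 mm

22.3 mm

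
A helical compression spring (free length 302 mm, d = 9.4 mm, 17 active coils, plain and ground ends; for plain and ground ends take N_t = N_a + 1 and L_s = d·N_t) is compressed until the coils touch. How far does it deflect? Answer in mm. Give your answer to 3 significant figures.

N_t = 18; L_s = 9.4·18 = 169.2 mm
δ_solid = L₀ − L_s = 302 − 169.2 = 132.8 mm

133 mm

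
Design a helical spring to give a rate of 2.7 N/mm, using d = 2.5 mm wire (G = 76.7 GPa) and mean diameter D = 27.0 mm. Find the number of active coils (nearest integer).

7

N_a = Gd⁴/(8D³k) = (76.7×10³ × 2.5⁴)/(8 × 27.0³ × 2.7)
    = 2.99609e+06 / 425153 = 7.047 → 7 coils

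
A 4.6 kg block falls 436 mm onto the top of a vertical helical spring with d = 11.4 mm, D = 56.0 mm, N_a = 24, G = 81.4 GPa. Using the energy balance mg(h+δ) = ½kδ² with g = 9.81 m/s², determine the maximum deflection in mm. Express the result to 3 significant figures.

32.2 mm

k = Gd⁴/(8D³N_a) = (81.4×10³)(11.4⁴)/(8·56.0³·24) = 40.774 N/mm
W = mg = 4.6 × 9.81 = 45.126 N
½kδ² − Wδ − Wh = 0 → δ = (W + √(W² + 2kWh))/k
δ = (45.126 + √(2036.4 + 1.60443e+06))/40.774 = (45.126 + 1267.5)/40.774 = 32.192 mm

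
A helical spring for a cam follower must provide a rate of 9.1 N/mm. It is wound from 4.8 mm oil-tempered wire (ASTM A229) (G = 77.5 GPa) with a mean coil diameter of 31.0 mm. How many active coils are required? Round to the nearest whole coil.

19

N_a = Gd⁴/(8D³k) = (77.5×10³ × 4.8⁴)/(8 × 31.0³ × 9.1)
    = 4.11402e+07 / 2.16878e+06 = 18.97 → 19 coils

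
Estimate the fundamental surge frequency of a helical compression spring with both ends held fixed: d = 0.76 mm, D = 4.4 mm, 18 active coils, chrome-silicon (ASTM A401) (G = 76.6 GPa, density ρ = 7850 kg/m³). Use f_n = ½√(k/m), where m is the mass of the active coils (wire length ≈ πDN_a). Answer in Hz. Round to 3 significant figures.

k = Gd⁴/(8D³N_a) = (76.6×10³)(0.76⁴)/(8·4.4³·18) = 2.0834 N/mm = 2083.4 N/m
Wire length L = πDN_a = π·4.4·18 = 248.81 mm
m = ρ·(πd²/4)·L = 7850 × 0.45365×10⁻⁶ m² × 0.24881 m = 0.00088606 kg
f_n = ½√(k/m) = 0.5·√(2083.4/0.00088606) = 0.5·√(2.3513e+06) = 766.69 Hz

767 Hz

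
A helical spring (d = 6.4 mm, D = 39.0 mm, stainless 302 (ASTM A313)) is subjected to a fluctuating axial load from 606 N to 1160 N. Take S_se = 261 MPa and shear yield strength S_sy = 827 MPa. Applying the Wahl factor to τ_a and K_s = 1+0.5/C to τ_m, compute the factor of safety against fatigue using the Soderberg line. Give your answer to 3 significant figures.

1.06

C = D/d = 39.0/6.4 = 6.0938; K_W = (4C−1)/(4C−4)+0.615/C = 1.2482; K_s = 1+0.5/C = 1.0821
F_a = (F_max−F_min)/2 = 277 N; F_m = (F_max+F_min)/2 = 883 N
τ_a = K_W·8F_aD/(πd³) = 1.2482 × 104.94 = 130.98 MPa
τ_m = K_s·8F_mD/(πd³) = 1.0821 × 334.52 = 361.97 MPa
Soderberg: 1/n_f = τ_a/S_se + τ_m/S_sy = 130.98/261 + 361.97/827 = 0.50185 + 0.43769 = 0.93954
n_f = 1/0.93954 = 1.064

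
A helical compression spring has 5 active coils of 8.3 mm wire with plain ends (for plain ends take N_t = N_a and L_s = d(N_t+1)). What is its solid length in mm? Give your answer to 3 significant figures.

49.8 mm

plain ends: N_t = N_a = 5
L_s = d·(N_t+1) = 8.3 × 6 = 49.8 mm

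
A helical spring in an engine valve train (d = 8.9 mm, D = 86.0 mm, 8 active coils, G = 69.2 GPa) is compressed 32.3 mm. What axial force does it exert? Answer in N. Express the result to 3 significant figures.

k = Gd⁴/(8D³N_a) = (69.2×10³)(8.9⁴)/(8·86.0³·8) = 10.666 N/mm
F = k·δ = 10.666 × 32.3 = 344.5 N

345 N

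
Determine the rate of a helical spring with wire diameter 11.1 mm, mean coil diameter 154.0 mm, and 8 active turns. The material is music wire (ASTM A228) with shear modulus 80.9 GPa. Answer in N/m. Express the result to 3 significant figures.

5250 N/m

k = Gd⁴/(8D³N_a) = (80.9×10³ × 11.1⁴) / (8 × 154.0³ × 8)
  = 1.22812e+09 / 2.33745e+08 = 5.2541 N/mm = 5254.1 N/m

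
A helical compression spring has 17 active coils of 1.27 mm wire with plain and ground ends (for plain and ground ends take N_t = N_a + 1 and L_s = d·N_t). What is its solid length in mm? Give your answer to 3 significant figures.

22.9 mm

plain and ground ends: N_t = N_a + 1 = 17 + 1 = 18
L_s = d·N_t = 1.27 × 18 = 22.86 mm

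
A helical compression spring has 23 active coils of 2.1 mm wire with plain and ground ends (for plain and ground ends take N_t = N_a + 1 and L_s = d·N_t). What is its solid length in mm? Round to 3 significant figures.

plain and ground ends: N_t = N_a + 1 = 23 + 1 = 24
L_s = d·N_t = 2.1 × 24 = 50.4 mm

50.4 mm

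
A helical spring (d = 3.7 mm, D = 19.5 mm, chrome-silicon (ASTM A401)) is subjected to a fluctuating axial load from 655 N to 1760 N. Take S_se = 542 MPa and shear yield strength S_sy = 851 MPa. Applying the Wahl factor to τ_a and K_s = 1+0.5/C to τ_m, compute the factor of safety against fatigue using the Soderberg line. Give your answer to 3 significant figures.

C = D/d = 19.5/3.7 = 5.2703; K_W = (4C−1)/(4C−4)+0.615/C = 1.2923; K_s = 1+0.5/C = 1.0949
F_a = (F_max−F_min)/2 = 552.5 N; F_m = (F_max+F_min)/2 = 1207.5 N
τ_a = K_W·8F_aD/(πd³) = 1.2923 × 541.63 = 699.96 MPa
τ_m = K_s·8F_mD/(πd³) = 1.0949 × 1183.7 = 1296 MPa
Soderberg: 1/n_f = τ_a/S_se + τ_m/S_sy = 699.96/542 + 1296/851 = 1.29144 + 1.52297 = 2.8144
n_f = 1/2.8144 = 0.3553

0.355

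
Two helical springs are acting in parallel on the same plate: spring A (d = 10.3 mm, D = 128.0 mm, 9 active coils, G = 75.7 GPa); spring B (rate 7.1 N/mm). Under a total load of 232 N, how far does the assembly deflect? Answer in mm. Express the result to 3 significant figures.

18.2 mm

k_A = Gd⁴/(8D³N_a) = (75.7×10³)(10.3⁴)/(8·128.0³·9) = 5.6426 N/mm
Parallel: k_eq = 5.6426 + 7.1 = 12.743 N/mm
δ = F/k_eq = 232/12.743 = 18.207 mm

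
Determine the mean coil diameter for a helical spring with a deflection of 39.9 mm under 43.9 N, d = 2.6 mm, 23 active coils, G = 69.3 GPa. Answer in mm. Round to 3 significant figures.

25.0 mm

Required rate k = F/δ = 43.9/39.9 = 1.1003 N/mm
D = (Gd⁴/(8N_a·k))^(1/3) = (69.3×10³·2.6⁴/(8·23·1.1003))^(1/3)
  = (15642.9)^(1/3) = 25.0095 mm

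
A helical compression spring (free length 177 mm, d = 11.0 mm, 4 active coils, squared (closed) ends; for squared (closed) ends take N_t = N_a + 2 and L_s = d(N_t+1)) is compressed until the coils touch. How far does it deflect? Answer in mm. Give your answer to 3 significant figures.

100 mm

N_t = 6; L_s = 11.0·7 = 77 mm
δ_solid = L₀ − L_s = 177 − 77 = 100 mm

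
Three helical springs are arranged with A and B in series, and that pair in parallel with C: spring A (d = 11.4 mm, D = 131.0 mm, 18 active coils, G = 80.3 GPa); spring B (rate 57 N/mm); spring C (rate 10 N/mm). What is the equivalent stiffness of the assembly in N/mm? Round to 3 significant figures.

13.9 N/mm

k_A = Gd⁴/(8D³N_a) = (80.3×10³)(11.4⁴)/(8·131.0³·18) = 4.1895 N/mm
Springs A,B series: k_AB = 1/(1/4.1895+1/57) = 3.9026 N/mm; parallel with C: k_eq = 3.9026+10 = 13.903 N/mm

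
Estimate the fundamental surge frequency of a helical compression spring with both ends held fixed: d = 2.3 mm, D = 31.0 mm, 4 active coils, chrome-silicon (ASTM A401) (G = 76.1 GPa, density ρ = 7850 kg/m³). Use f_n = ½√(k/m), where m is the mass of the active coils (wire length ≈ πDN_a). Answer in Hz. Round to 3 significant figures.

k = Gd⁴/(8D³N_a) = (76.1×10³)(2.3⁴)/(8·31.0³·4) = 2.2339 N/mm = 2233.9 N/m
Wire length L = πDN_a = π·31.0·4 = 389.56 mm
m = ρ·(πd²/4)·L = 7850 × 4.1548×10⁻⁶ m² × 0.38956 m = 0.012705 kg
f_n = ½√(k/m) = 0.5·√(2233.9/0.012705) = 0.5·√(1.7582e+05) = 209.66 Hz

210 Hz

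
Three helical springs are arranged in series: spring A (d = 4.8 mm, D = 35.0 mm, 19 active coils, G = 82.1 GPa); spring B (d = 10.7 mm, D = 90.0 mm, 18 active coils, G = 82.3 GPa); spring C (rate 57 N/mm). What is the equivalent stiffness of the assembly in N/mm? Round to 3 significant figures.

k_A = Gd⁴/(8D³N_a) = (82.1×10³)(4.8⁴)/(8·35.0³·19) = 6.6874 N/mm
k_B = Gd⁴/(8D³N_a) = (82.3×10³)(10.7⁴)/(8·90.0³·18) = 10.276 N/mm
Series: 1/k_eq = 1/6.6874 + 1/10.276 + 1/57 = 0.26439; k_eq = 3.7823 N/mm

3.78 N/mm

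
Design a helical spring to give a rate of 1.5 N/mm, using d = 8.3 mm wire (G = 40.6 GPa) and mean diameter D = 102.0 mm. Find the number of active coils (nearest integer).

N_a = Gd⁴/(8D³k) = (40.6×10³ × 8.3⁴)/(8 × 102.0³ × 1.5)
    = 1.92681e+08 / 1.27345e+07 = 15.13 → 15 coils

15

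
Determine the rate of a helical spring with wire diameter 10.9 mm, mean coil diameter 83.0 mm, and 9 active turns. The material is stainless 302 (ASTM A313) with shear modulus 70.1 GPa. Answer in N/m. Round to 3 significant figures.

k = Gd⁴/(8D³N_a) = (70.1×10³ × 10.9⁴) / (8 × 83.0³ × 9)
  = 9.89519e+08 / 4.11687e+07 = 24.036 N/mm = 24036 N/m

24000 N/m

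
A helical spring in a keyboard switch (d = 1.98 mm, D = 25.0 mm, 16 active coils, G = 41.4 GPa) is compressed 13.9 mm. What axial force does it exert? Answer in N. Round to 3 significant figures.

4.42 N

k = Gd⁴/(8D³N_a) = (41.4×10³)(1.98⁴)/(8·25.0³·16) = 0.31815 N/mm
F = k·δ = 0.31815 × 13.9 = 4.4223 N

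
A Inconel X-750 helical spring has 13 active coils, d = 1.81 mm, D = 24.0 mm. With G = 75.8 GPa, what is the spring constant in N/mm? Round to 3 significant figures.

k = Gd⁴/(8D³N_a) = (75.8×10³ × 1.81⁴) / (8 × 24.0³ × 13)
  = 813549 / 1.4377e+06 = 0.56587 N/mm

0.566 N/mm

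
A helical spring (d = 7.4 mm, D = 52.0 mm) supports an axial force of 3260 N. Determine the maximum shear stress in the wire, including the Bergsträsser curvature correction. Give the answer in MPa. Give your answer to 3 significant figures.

1280 MPa

Spring index C = D/d = 52.0/7.4 = 7.0270
K_B = (4C+2)/(4C−3) = 30.108/25.108 = 1.1991
τ₀ = 8FD/(πd³) = 8·3260·52.0/(π·7.4³) = 1.35616e+06/1273 = 1065.3 MPa
τ_max = K·τ₀ = 1.1991 × 1065.3 = 1277.4 MPa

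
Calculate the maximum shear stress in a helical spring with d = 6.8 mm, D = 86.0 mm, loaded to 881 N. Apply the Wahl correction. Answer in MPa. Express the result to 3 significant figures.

Spring index C = D/d = 86.0/6.8 = 12.6471
K_W = (4C−1)/(4C−4) + 0.615/C = 49.588/46.588 + 0.0486 = 1.1130
τ₀ = 8FD/(πd³) = 8·881·86.0/(π·6.8³) = 606128/987.82 = 613.6 MPa
τ_max = K·τ₀ = 1.1130 × 613.6 = 682.95 MPa

683 MPa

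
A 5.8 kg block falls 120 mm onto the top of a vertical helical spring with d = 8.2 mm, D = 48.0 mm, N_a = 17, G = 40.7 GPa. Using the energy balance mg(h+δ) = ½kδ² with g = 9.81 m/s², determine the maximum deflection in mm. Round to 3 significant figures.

38.4 mm

k = Gd⁴/(8D³N_a) = (40.7×10³)(8.2⁴)/(8·48.0³·17) = 12.235 N/mm
W = mg = 5.8 × 9.81 = 56.898 N
½kδ² − Wδ − Wh = 0 → δ = (W + √(W² + 2kWh))/k
δ = (56.898 + √(3237.4 + 167069))/12.235 = (56.898 + 412.68)/12.235 = 38.382 mm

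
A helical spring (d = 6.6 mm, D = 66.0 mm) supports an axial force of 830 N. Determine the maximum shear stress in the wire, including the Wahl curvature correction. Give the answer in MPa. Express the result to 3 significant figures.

555 MPa

Spring index C = D/d = 66.0/6.6 = 10.0000
K_W = (4C−1)/(4C−4) + 0.615/C = 39.000/36.000 + 0.0615 = 1.1448
τ₀ = 8FD/(πd³) = 8·830·66.0/(π·6.6³) = 438240/903.2 = 485.21 MPa
τ_max = K·τ₀ = 1.1448 × 485.21 = 555.49 MPa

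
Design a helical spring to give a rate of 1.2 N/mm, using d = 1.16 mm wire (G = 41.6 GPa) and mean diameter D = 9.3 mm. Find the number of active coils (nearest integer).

N_a = Gd⁴/(8D³k) = (41.6×10³ × 1.16⁴)/(8 × 9.3³ × 1.2)
    = 75322.6 / 7721.83 = 9.755 → 10 coils

10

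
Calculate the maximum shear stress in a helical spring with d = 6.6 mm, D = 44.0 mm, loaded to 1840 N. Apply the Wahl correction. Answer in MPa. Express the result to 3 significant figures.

Spring index C = D/d = 44.0/6.6 = 6.6667
K_W = (4C−1)/(4C−4) + 0.615/C = 25.667/22.667 + 0.0922 = 1.2246
τ₀ = 8FD/(πd³) = 8·1840·44.0/(π·6.6³) = 647680/903.2 = 717.1 MPa
τ_max = K·τ₀ = 1.2246 × 717.1 = 878.16 MPa

878 MPa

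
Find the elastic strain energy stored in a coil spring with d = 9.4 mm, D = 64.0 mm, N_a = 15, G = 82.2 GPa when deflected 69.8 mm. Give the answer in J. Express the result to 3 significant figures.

49.7 J

k = Gd⁴/(8D³N_a) = (82.2×10³)(9.4⁴)/(8·64.0³·15) = 20.401 N/mm
U = ½kδ² = 0.5 × 20.401 × 69.8² = 49698 N·mm = 49.698 J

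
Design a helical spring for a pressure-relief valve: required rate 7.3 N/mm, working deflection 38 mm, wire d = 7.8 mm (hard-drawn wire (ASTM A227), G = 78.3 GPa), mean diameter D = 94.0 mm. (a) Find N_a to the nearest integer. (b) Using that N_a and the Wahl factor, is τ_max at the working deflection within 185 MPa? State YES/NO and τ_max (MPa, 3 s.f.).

N_a = Gd⁴/(8D³k) = (78.3×10³)(7.8⁴)/(8·94.0³·7.3) = 5.975 → N_a = 6
Actual rate k = Gd⁴/(8D³·6) = 7.2697 N/mm
Working load F = kδ = 7.2697·38 = 276.25 N
C = 94.0/7.8 = 12.0513; K_W = (4C−1)/(4C−4)+0.615/C = 1.1189
τ_max = K_W·8FD/(πd³) = 1.1189·139.34 = 155.91 MPa
τ_max ≤ 185 MPa → acceptable

(a) 6 coils; (b) YES, τ_max = 156 MPa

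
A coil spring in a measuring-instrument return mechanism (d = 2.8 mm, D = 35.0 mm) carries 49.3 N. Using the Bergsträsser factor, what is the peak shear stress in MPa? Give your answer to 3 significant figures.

Spring index C = D/d = 35.0/2.8 = 12.5000
K_B = (4C+2)/(4C−3) = 52.000/47.000 = 1.1064
τ₀ = 8FD/(πd³) = 8·49.3·35.0/(π·2.8³) = 13804/68.964 = 200.16 MPa
τ_max = K·τ₀ = 1.1064 × 200.16 = 221.46 MPa

221 MPa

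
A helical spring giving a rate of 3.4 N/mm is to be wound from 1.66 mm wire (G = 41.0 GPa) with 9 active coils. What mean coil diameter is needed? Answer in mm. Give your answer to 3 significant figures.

10.8 mm

D = (Gd⁴/(8N_a·k))^(1/3) = (41.0×10³·1.66⁴/(8·9·3.4))^(1/3)
  = (1271.76)^(1/3) = 10.8343 mm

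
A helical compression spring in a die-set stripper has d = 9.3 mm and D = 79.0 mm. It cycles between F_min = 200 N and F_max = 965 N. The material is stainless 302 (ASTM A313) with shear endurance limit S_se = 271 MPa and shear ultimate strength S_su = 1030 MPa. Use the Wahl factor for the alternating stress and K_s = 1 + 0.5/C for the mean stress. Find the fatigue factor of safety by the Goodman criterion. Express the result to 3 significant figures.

C = D/d = 79.0/9.3 = 8.4946; K_W = (4C−1)/(4C−4)+0.615/C = 1.1725; K_s = 1+0.5/C = 1.0589
F_a = (F_max−F_min)/2 = 382.5 N; F_m = (F_max+F_min)/2 = 582.5 N
τ_a = K_W·8F_aD/(πd³) = 1.1725 × 95.664 = 112.16 MPa
τ_m = K_s·8F_mD/(πd³) = 1.0589 × 145.68 = 154.26 MPa
Goodman: 1/n_f = τ_a/S_se + τ_m/S_su = 112.16/271 + 154.26/1030 = 0.41389 + 0.14977 = 0.56365
n_f = 1/0.56365 = 1.774

1.77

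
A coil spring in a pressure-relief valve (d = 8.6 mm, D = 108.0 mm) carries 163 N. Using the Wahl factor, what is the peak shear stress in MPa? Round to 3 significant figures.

78.5 MPa

Spring index C = D/d = 108.0/8.6 = 12.5581
K_W = (4C−1)/(4C−4) + 0.615/C = 49.233/46.233 + 0.0490 = 1.1139
τ₀ = 8FD/(πd³) = 8·163·108.0/(π·8.6³) = 140832/1998.2 = 70.478 MPa
τ_max = K·τ₀ = 1.1139 × 70.478 = 78.503 MPa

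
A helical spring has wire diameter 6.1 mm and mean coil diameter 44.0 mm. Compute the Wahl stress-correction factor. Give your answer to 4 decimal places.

C = D/d = 44.0/6.1 = 7.2131
K_W = (4C−1)/(4C−4) + 0.615/C = 27.852/24.852 + 0.0853 = 1.2060

1.2060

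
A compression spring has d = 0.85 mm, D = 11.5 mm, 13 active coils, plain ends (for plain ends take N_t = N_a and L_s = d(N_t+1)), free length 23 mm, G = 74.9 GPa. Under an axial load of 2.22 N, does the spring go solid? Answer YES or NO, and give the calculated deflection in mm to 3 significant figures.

NO, δ = 8.98 mm

k = Gd⁴/(8D³N_a) = (74.9×10³)(0.85⁴)/(8·11.5³·13) = 0.24719 N/mm
N_t = 13; L_s = 0.85·14 = 11.9 mm; δ_solid = L₀ − L_s = 23 − 11.9 = 11.1 mm
δ = F/k = 2.22/0.24719 = 8.981 mm
δ < δ_solid → spring does not go solid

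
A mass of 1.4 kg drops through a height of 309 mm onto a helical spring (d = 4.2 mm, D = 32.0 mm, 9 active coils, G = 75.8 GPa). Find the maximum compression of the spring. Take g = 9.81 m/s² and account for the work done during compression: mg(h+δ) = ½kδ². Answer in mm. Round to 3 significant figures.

30.5 mm

k = Gd⁴/(8D³N_a) = (75.8×10³)(4.2⁴)/(8·32.0³·9) = 9.9973 N/mm
W = mg = 1.4 × 9.81 = 13.734 N
½kδ² − Wδ − Wh = 0 → δ = (W + √(W² + 2kWh))/k
δ = (13.734 + √(188.62 + 84853.4))/9.9973 = (13.734 + 291.62)/9.9973 = 30.544 mm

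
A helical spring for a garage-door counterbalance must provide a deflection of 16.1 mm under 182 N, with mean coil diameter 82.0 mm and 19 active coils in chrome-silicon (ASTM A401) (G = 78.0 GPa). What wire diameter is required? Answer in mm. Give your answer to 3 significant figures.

Required rate k = F/δ = 182/16.1 = 11.304 N/mm
d = (8D³N_a·k / G)^(1/4) = (8·82.0³·19·11.304 / (78.0×10³))^0.25
  = (12146)^0.25 = 10.4981 mm

10.5 mm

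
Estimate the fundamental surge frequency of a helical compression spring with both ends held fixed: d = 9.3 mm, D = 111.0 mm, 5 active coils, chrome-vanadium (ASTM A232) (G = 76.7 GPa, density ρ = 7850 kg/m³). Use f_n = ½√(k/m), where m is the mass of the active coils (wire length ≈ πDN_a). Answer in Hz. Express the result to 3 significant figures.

k = Gd⁴/(8D³N_a) = (76.7×10³)(9.3⁴)/(8·111.0³·5) = 10.488 N/mm = 10488 N/m
Wire length L = πDN_a = π·111.0·5 = 1743.6 mm
m = ρ·(πd²/4)·L = 7850 × 67.929×10⁻⁶ m² × 1.7436 m = 0.92975 kg
f_n = ½√(k/m) = 0.5·√(10488/0.92975) = 0.5·√(11281) = 53.105 Hz

53.1 Hz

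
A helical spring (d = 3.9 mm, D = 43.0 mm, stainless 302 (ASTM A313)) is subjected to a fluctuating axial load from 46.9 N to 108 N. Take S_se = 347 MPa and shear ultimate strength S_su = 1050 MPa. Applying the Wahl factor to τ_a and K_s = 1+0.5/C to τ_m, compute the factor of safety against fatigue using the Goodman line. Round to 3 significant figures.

3.07

C = D/d = 43.0/3.9 = 11.0256; K_W = (4C−1)/(4C−4)+0.615/C = 1.1306; K_s = 1+0.5/C = 1.0453
F_a = (F_max−F_min)/2 = 30.55 N; F_m = (F_max+F_min)/2 = 77.45 N
τ_a = K_W·8F_aD/(πd³) = 1.1306 × 56.393 = 63.757 MPa
τ_m = K_s·8F_mD/(πd³) = 1.0453 × 142.97 = 149.45 MPa
Goodman: 1/n_f = τ_a/S_se + τ_m/S_su = 63.757/347 + 149.45/1050 = 0.18374 + 0.14233 = 0.32607
n_f = 1/0.32607 = 3.067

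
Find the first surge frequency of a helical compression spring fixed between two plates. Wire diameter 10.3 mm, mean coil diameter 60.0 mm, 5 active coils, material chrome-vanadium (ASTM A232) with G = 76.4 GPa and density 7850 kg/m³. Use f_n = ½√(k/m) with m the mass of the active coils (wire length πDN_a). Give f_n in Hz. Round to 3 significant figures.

201 Hz

k = Gd⁴/(8D³N_a) = (76.4×10³)(10.3⁴)/(8·60.0³·5) = 99.524 N/mm = 99524 N/m
Wire length L = πDN_a = π·60.0·5 = 942.48 mm
m = ρ·(πd²/4)·L = 7850 × 83.323×10⁻⁶ m² × 0.94248 m = 0.61646 kg
f_n = ½√(k/m) = 0.5·√(99524/0.61646) = 0.5·√(1.6144e+05) = 200.9 Hz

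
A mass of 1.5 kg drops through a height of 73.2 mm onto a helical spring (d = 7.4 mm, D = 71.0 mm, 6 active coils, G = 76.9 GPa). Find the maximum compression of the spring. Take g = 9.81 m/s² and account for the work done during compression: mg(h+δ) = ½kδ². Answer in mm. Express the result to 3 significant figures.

k = Gd⁴/(8D³N_a) = (76.9×10³)(7.4⁴)/(8·71.0³·6) = 13.423 N/mm
W = mg = 1.5 × 9.81 = 14.715 N
½kδ² − Wδ − Wh = 0 → δ = (W + √(W² + 2kWh))/k
δ = (14.715 + √(216.53 + 28916))/13.423 = (14.715 + 170.68)/13.423 = 13.812 mm

13.8 mm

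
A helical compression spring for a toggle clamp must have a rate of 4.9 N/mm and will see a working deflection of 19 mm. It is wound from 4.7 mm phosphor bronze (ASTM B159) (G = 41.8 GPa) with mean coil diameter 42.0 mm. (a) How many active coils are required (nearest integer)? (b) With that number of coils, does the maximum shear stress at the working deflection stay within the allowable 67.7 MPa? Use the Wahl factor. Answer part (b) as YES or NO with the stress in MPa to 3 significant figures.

N_a = Gd⁴/(8D³k) = (41.8×10³)(4.7⁴)/(8·42.0³·4.9) = 7.023 → N_a = 7
Actual rate k = Gd⁴/(8D³·7) = 4.9162 N/mm
Working load F = kδ = 4.9162·19 = 93.408 N
C = 42.0/4.7 = 8.9362; K_W = (4C−1)/(4C−4)+0.615/C = 1.1633
τ_max = K_W·8FD/(πd³) = 1.1633·96.224 = 111.94 MPa
τ_max > 67.7 MPa → exceeds allowable

(a) 7 coils; (b) NO, τ_max = 112 MPa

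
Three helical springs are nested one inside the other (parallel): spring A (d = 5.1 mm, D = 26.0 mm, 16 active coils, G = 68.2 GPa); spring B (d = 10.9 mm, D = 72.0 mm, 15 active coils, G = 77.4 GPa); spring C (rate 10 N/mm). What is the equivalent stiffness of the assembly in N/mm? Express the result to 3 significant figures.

54.9 N/mm

k_A = Gd⁴/(8D³N_a) = (68.2×10³)(5.1⁴)/(8·26.0³·16) = 20.509 N/mm
k_B = Gd⁴/(8D³N_a) = (77.4×10³)(10.9⁴)/(8·72.0³·15) = 24.393 N/mm
Parallel: k_eq = 20.509 + 24.393 + 10 = 54.902 N/mm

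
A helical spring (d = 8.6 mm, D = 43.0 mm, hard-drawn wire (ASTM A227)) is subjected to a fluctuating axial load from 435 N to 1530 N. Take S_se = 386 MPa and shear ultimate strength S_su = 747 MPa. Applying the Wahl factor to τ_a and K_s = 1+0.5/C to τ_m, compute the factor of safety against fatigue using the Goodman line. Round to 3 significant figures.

1.76

C = D/d = 43.0/8.6 = 5.0000; K_W = (4C−1)/(4C−4)+0.615/C = 1.3105; K_s = 1+0.5/C = 1.1000
F_a = (F_max−F_min)/2 = 547.5 N; F_m = (F_max+F_min)/2 = 982.5 N
τ_a = K_W·8F_aD/(πd³) = 1.3105 × 94.253 = 123.52 MPa
τ_m = K_s·8F_mD/(πd³) = 1.1000 × 169.14 = 186.05 MPa
Goodman: 1/n_f = τ_a/S_se + τ_m/S_su = 123.52/386 + 186.05/747 = 0.32000 + 0.24907 = 0.56907
n_f = 1/0.56907 = 1.757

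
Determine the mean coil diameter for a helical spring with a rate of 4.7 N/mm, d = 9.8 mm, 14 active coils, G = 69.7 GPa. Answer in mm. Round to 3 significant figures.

D = (Gd⁴/(8N_a·k))^(1/3) = (69.7×10³·9.8⁴/(8·14·4.7))^(1/3)
  = (1.2213e+06)^(1/3) = 106.8908 mm

107 mm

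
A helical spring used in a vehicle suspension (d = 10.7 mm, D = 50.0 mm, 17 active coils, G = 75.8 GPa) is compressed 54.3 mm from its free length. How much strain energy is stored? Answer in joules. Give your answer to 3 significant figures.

k = Gd⁴/(8D³N_a) = (75.8×10³)(10.7⁴)/(8·50.0³·17) = 58.446 N/mm
U = ½kδ² = 0.5 × 58.446 × 54.3² = 86164 N·mm = 86.164 J

86.2 J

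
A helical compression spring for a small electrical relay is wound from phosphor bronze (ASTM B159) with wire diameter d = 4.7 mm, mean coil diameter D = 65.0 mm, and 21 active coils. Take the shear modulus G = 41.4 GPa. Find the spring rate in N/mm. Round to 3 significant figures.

0.438 N/mm

k = Gd⁴/(8D³N_a) = (41.4×10³ × 4.7⁴) / (8 × 65.0³ × 21)
  = 2.02019e+07 / 4.6137e+07 = 0.43787 N/mm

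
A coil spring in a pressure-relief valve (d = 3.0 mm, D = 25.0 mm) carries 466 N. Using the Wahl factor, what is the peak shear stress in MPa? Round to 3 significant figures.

Spring index C = D/d = 25.0/3.0 = 8.3333
K_W = (4C−1)/(4C−4) + 0.615/C = 32.333/29.333 + 0.0738 = 1.1761
τ₀ = 8FD/(πd³) = 8·466·25.0/(π·3.0³) = 93200/84.823 = 1098.8 MPa
τ_max = K·τ₀ = 1.1761 × 1098.8 = 1292.2 MPa

1290 MPa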